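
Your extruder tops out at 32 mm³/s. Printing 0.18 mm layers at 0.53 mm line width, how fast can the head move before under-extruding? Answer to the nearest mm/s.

335 mm/s

Bead cross-section = 0.18 × 0.53, so 0.0954 mm².
v_max = Q/A = 32/0.0954 = 335.43 mm/s → 335 mm/s.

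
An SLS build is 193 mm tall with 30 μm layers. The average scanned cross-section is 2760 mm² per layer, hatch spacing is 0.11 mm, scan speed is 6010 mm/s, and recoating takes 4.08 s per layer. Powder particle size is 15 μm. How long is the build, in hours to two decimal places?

14.75 hours

Layer count = ceil(193 / 0.03) = 6434.
Hatch length per layer = 2760 / 0.11 = 25090.9 mm.
Scan time per layer = 25090.9 / 6010, so 4.1749 s.
Per-layer time = 4.1749 + 4.08, so 8.2549 s.
Total: 6434 × 8.2549 s = 53112.0266 s → 14.75 hours.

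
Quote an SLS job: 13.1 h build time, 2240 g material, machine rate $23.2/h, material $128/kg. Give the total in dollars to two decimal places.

$590.64

Machine-time cost = 23.2 × 13.1 = $303.92.
Material cost: 128 × 2240/1000 → $286.72.
Total = 303.92 + 286.72 = $590.64.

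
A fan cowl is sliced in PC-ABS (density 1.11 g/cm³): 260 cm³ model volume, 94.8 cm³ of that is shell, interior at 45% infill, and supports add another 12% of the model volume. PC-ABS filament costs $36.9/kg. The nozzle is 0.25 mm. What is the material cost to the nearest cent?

$8.21

Volume inside the shell = 260 − 94.8 = 165.2 cm³.
Infill deposited = 0.45 × 165.2 = 74.34 cm³.
Support: 0.12 × 260 → 31.2 cm³.
Total extruded = 94.8 + 74.34 + 31.2 = 200.34 cm³.
Mass: 200.34 × 1.11 → 222.3774 g.
At $36.9/kg: 222.3774/1000 × 36.9 = $8.21.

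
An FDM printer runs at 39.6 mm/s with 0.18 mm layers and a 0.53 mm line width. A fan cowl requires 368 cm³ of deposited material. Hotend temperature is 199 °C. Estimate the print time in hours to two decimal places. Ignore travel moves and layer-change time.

27.06 hours

Line area = 0.18 × 0.53, so 0.0954 mm².
Toolpath length = 368 cm³ / 0.0954 mm² = 368000 / 0.0954 = 3857442.3 mm.
Time extruding = 3857442.3 / 39.6 = 97410.2 s.
In the requested units: 97410.2 s = 27.06 hours.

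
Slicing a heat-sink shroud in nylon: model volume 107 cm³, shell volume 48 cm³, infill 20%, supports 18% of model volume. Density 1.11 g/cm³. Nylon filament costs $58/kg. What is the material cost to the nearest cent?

Volume inside the shell = 107 − 48, so 59 cm³.
Infill volume = 0.20 × 59 = 11.8 cm³.
Support = 0.18 × 107, so 19.26 cm³.
Total printed volume = 48 + 11.8 + 19.26 = 79.06 cm³.
Mass = 79.06 × 1.11, so 87.7566 g.
Cost = 87.7566 g / 1000 × $58/kg = $5.09.

$5.09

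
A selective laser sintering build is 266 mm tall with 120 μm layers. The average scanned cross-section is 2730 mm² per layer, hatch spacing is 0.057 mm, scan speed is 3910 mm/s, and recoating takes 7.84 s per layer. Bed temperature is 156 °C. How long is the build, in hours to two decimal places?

Number of layers: 266 / 0.12 → 2217 (rounded up).
Per-layer scan distance: 2730 / 0.057 → 47894.7 mm.
Per-layer scan time = 47894.7 / 3910, so 12.2493 s.
Time per layer: 12.2493 + 7.84 → 20.0893 s.
2217 layers × 20.0893 s/layer = 44537.9781 s, i.e. 12.37 hours.

12.37 hours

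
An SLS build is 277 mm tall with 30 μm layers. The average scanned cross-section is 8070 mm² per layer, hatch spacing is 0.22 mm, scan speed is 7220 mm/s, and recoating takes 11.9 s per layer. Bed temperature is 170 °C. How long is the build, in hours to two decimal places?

Layers = ⌈277/0.03⌉ = 9234.
Per-layer scan distance = 8070 / 0.22, so 36681.8 mm.
Laser time per layer: 36681.8 / 7220 → 5.0806 s.
Per-layer time = 5.0806 + 11.9 = 16.9806 s.
Total: 9234 × 16.9806 s = 156798.8604 s → 43.56 hours.

43.56 hours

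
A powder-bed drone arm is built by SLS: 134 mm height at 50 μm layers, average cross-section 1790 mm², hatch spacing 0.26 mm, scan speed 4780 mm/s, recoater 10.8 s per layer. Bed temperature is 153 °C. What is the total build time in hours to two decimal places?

9.11 hours

Layer count = ceil(134 / 0.05) = 2680.
Hatch length per layer = 1790 / 0.26, so 6884.6 mm.
Per-layer scan time: 6884.6 / 4780 → 1.4403 s.
Time per layer = 1.4403 + 10.8 = 12.2403 s.
Build time = 2680 × 12.2403 = 32804.004 s = 9.11 hours.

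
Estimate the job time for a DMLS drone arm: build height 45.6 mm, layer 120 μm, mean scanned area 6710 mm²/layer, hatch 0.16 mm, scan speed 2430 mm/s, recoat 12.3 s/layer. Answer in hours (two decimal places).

Number of layers: 45.6 / 0.12 → 380 (rounded up).
Hatch length per layer = 6710 / 0.16 = 41937.5 mm.
Laser time per layer = 41937.5 / 2430 = 17.2582 s.
Per-layer time = 17.2582 + 12.3 = 29.5582 s.
380 layers × 29.5582 s/layer = 11232.116 s, i.e. 3.12 hours.

3.12 hours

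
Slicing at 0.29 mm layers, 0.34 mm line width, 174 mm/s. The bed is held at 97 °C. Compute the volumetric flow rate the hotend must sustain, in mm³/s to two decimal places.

17.16

Bead cross-section = 0.29 × 0.34 = 0.0986 mm².
Q = v·A = 174 × 0.0986 = 17.16 mm³/s.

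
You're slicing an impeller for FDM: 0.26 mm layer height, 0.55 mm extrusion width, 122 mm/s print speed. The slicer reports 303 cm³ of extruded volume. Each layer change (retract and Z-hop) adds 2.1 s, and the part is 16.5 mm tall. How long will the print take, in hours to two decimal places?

4.86 hours

Line area = 0.26 × 0.55 = 0.143 mm².
Path length: 303000 mm³ / 0.143 mm² → 2118881.1 mm.
Print-move time: 2118881.1 / 122 → 17367.9 s.
Layer count = ceil(16.5 / 0.26) = 64.
Non-print overhead = 64 × 2.1 = 134.4 s.
Total = 17367.9 + 134.4 = 17502.3 s = 4.86 hours.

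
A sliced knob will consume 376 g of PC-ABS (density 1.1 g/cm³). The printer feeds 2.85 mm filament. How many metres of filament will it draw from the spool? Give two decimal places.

53.58 m

Volume = 376 g / 1.1 g·cm⁻³ = 341.8182 cm³ = 341818.2 mm³.
A = π r² = π × 1.425² = 6.3794 mm².
Length = 341818.2 / 6.3794 = 53581.56 mm = 53.58 m.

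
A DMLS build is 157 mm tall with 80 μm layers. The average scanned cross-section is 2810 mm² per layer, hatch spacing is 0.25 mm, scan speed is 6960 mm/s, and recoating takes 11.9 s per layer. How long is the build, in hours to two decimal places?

7.37 hours

Layer count = ceil(157 / 0.08) = 1963.
Scan path per layer = 2810 / 0.25 = 11240 mm.
Per-layer scan time: 11240 / 6960 → 1.6149 s.
Per-layer time: 1.6149 + 11.9 → 13.5149 s.
Build time = 1963 × 13.5149 = 26529.7487 s = 7.37 hours.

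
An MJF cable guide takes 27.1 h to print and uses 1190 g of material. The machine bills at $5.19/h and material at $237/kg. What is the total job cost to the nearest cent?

$422.68

Machine-time cost = 5.19 × 27.1, so $140.649.
Feedstock cost = 237 × 1190/1000, so $282.03.
Total = 140.649 + 282.03 = 422.679 ≈ $422.68.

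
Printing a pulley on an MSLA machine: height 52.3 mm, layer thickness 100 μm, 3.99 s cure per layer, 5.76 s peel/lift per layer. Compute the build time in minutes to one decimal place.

85.0 minutes

Layers = ⌈52.3/0.1⌉ = 523.
Each layer takes: 3.99 + 5.76 → 9.75 s.
Build time: 523 × 9.75 s = 5099.25 s, i.e. 85.0 minutes.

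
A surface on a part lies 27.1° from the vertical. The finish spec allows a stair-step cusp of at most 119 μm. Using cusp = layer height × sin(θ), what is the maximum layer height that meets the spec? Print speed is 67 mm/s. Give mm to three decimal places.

0.261 mm

t = h_c / sin θ = 0.119 / 0.4555 = 0.261 mm.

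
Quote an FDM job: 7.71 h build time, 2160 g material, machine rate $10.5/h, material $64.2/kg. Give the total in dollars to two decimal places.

Machine-time cost = 10.5 × 7.71, so $80.955.
Feedstock cost = 64.2 × 2160/1000, so $138.672.
Total = 80.955 + 138.672 = 219.627 ≈ $219.63.

$219.63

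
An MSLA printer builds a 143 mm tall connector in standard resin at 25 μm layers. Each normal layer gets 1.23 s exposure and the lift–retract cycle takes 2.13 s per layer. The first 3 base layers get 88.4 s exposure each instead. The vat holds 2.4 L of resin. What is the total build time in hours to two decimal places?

Layers = ⌈143/0.025⌉ = 5720.
Base layers = 3 × (88.4 + 2.13), so 271.59 s.
Regular layers = 5717 × (1.23 + 2.13), so 19209.12 s.
Total = 271.59 + 19209.12 = 19480.71 s = 5.41 hours.

5.41 hours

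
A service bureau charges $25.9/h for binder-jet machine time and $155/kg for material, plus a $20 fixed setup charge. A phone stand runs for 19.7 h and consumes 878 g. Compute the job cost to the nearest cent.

Time charge = 25.9 × 19.7, so $510.23.
Material charge: 155 × 878/1000 → $136.09.
Total = 510.23 + 136.09 + 20 = $666.32.

$666.32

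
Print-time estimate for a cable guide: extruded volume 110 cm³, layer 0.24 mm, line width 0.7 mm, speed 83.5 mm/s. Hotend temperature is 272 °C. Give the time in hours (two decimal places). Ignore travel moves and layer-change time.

Bead cross-section = 0.24 × 0.7 = 0.168 mm².
Path length: 110000 mm³ / 0.168 mm² → 654761.9 mm.
Print-move time = 654761.9 / 83.5 = 7841.5 s.
That's 7841.5 s → 2.18 hours.

2.18 hours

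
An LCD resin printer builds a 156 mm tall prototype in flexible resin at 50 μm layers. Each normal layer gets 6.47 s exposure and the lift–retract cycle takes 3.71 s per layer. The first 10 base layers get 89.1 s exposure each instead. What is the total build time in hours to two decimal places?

9.05 hours

Number of layers: 156 / 0.05 → 3120 (rounded up).
Base layers = 10 × (89.1 + 3.71), so 928.1 s.
Regular layers: 3110 × (6.47 + 3.71) → 31659.8 s.
Total = 928.1 + 31659.8 = 32587.9 s = 9.05 hours.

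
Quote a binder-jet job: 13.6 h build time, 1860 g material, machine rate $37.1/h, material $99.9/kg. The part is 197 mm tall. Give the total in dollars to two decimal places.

Time charge = 37.1 × 13.6, so $504.56.
Material charge: 99.9 × 1860/1000 → $185.814.
Total = 504.56 + 185.814 = 690.374 ≈ $690.37.

$690.37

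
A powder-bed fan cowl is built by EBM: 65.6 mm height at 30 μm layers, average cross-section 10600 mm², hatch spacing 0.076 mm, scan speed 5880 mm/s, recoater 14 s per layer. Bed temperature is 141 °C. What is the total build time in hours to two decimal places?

Layers = ⌈65.6/0.03⌉ = 2187.
Hatch length per layer = 10600 / 0.076 = 139473.7 mm.
Scan time per layer: 139473.7 / 5880 → 23.72 s.
Time per layer = 23.72 + 14 = 37.72 s.
Total: 2187 × 37.72 s = 82493.64 s → 22.91 hours.

22.91 hours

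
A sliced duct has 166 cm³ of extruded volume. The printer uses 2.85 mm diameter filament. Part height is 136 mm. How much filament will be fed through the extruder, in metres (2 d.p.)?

Cross-section of 2.85 mm filament: π·(2.85/2)² = 6.3794 mm².
L = 166000 mm³ / 6.3794 mm² = 26021.26 mm, i.e. 26.02 m.

26.02 m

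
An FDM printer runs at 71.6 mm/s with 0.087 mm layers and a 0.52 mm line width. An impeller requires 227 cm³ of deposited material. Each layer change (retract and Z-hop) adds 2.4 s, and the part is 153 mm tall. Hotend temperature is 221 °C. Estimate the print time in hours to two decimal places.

20.64 hours

Bead cross-section = 0.087 × 0.52 = 0.04524 mm².
Path length: 227000 mm³ / 0.04524 mm² → 5017683.5 mm.
Print-move time = 5017683.5 / 71.6 = 70079.4 s.
Number of layers: 153 / 0.087 → 1759 (rounded up).
Z-hop total = 1759 × 2.4, so 4221.6 s.
Altogether 70079.4 + 4221.6 = 74301 s, i.e. 20.64 hours.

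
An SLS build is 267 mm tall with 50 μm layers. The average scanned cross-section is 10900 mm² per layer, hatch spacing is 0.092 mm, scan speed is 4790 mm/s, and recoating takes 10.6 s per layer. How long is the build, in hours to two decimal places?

Number of layers: 267 / 0.05 → 5340 (rounded up).
Hatch length per layer = 10900 / 0.092 = 118478.3 mm.
Per-layer scan time = 118478.3 / 4790, so 24.7345 s.
Per-layer time = 24.7345 + 10.6 = 35.3345 s.
5340 layers × 35.3345 s/layer = 188686.23 s, i.e. 52.41 hours.

52.41 hours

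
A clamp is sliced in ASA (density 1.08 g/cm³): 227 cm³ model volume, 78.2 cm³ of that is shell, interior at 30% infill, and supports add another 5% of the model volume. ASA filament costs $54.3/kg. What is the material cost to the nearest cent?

Volume inside the shell = 227 − 78.2 = 148.8 cm³.
Infill volume = 0.30 × 148.8, so 44.64 cm³.
Support = 0.05 × 227 = 11.35 cm³.
Total extruded: 78.2 + 44.64 + 11.35 → 134.19 cm³.
Mass: 134.19 × 1.08 → 144.9252 g.
At $54.3/kg: 144.9252/1000 × 54.3 = $7.87.

$7.87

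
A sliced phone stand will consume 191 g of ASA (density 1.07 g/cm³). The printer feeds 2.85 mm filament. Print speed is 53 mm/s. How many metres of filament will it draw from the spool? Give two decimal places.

Volume = 191 g / 1.07 g·cm⁻³ = 178.5047 cm³ = 178504.7 mm³.
A = π r² = π × 1.425² = 6.3794 mm².
L = V/A = 178504.7/6.3794 = 27981.42 mm → 27.98 m.

27.98 m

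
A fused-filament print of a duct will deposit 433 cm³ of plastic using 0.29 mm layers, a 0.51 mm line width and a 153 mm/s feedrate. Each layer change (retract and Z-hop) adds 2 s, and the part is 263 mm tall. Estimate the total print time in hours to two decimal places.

Line area: 0.29 × 0.51 → 0.1479 mm².
Total extruded path = 433000/0.1479 = 2927653.8 mm.
Extrusion time = 2927653.8 / 153 = 19135 s.
Number of layers: 263 / 0.29 → 907 (rounded up).
Z-hop total: 907 × 2 → 1814 s.
Altogether 19135 + 1814 = 20949 s, i.e. 5.82 hours.

5.82 hours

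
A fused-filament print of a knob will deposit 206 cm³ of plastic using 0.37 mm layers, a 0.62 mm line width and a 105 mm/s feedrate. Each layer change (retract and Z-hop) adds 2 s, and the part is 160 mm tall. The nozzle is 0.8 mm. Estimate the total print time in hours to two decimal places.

2.62 hours

Bead cross-section = 0.37 × 0.62 = 0.2294 mm².
Total extruded path = 206000/0.2294 = 897994.8 mm.
Extrusion time: 897994.8 / 105 → 8552.3 s.
Layer count = ceil(160 / 0.37) = 433.
Z-hop total = 433 × 2, so 866 s.
Altogether 8552.3 + 866 = 9418.3 s, i.e. 2.62 hours.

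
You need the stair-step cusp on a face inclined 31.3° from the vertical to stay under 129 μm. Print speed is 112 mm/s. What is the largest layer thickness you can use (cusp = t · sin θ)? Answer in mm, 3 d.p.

t = h_c / sin θ = 0.129 / 0.5195 = 0.248 mm.

0.248 mm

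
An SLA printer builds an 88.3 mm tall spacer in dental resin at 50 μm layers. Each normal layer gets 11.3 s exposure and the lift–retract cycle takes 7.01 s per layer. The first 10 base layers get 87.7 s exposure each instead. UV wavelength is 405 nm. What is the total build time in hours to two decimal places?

Layers = ⌈88.3/0.05⌉ = 1766.
Bottom layers = 10 × (87.7 + 7.01), so 947.1 s.
Normal layers = 1756 × (11.3 + 7.01), so 32152.36 s.
Total = 947.1 + 32152.36 = 33099.46 s = 9.19 hours.

9.19 hours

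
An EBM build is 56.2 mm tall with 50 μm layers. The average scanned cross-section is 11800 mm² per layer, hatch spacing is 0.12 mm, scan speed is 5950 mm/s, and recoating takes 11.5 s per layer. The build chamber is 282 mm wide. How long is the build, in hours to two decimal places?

Layers = ⌈56.2/0.05⌉ = 1124.
Per-layer scan distance = 11800 / 0.12, so 98333.3 mm.
Per-layer scan time = 98333.3 / 5950 = 16.5266 s.
Time per layer = 16.5266 + 11.5, so 28.0266 s.
Total: 1124 × 28.0266 s = 31501.8984 s → 8.75 hours.

8.75 hours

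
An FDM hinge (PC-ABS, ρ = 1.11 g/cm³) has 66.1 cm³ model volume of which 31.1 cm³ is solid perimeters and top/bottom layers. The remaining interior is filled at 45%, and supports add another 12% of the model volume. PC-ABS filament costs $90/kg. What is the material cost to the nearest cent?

Infill region = 66.1 − 31.1, so 35 cm³.
Infill volume: 0.45 × 35 → 15.75 cm³.
Support = 0.12 × 66.1, so 7.932 cm³.
Total extruded: 31.1 + 15.75 + 7.932 → 54.782 cm³.
Mass = 54.782 × 1.11, so 60.80802 g.
At $90/kg: 60.80802/1000 × 90 = $5.47.

$5.47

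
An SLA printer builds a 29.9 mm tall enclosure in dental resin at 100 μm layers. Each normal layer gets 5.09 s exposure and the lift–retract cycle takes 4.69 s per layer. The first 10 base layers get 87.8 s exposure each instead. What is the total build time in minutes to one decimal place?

62.5 minutes

Layer count = ceil(29.9 / 0.1) = 299.
Base layers: 10 × (87.8 + 4.69) → 924.9 s.
Normal layers = 289 × (5.09 + 4.69) = 2826.42 s.
Sum: 924.9 + 2826.42 = 3751.32 s → 62.5 minutes.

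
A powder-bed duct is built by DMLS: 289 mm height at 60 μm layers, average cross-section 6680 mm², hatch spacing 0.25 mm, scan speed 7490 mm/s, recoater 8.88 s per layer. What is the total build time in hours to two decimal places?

Layer count = ceil(289 / 0.06) = 4817.
Hatch length per layer: 6680 / 0.25 → 26720 mm.
Per-layer scan time: 26720 / 7490 → 3.5674 s.
Time per layer = 3.5674 + 8.88 = 12.4474 s.
Total: 4817 × 12.4474 s = 59959.1258 s → 16.66 hours.

16.66 hours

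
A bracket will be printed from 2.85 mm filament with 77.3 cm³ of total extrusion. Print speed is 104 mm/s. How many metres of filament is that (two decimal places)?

12.12 m

Filament cross-section = π × (2.85/2)² = 6.3794 mm².
Length = 77.3 cm³ / 6.3794 mm² = 77300 / 6.3794 = 12117.13 mm = 12.12 m.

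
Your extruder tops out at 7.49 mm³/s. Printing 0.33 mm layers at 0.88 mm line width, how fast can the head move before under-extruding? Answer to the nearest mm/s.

26 mm/s

Extrusion cross-section = 0.33 × 0.88 = 0.2904 mm².
v_max = Q/A = 7.49/0.2904 = 25.79 mm/s → 26 mm/s.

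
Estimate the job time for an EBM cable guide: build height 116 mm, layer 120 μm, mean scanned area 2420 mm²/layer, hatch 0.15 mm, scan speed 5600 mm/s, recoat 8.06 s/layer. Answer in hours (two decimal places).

2.94 hours

Layers = ⌈116/0.12⌉ = 967.
Per-layer scan distance = 2420 / 0.15 = 16133.3 mm.
Scan time per layer = 16133.3 / 5600 = 2.8809 s.
Layer cycle = 2.8809 + 8.06 = 10.9409 s.
Total: 967 × 10.9409 s = 10579.8503 s → 2.94 hours.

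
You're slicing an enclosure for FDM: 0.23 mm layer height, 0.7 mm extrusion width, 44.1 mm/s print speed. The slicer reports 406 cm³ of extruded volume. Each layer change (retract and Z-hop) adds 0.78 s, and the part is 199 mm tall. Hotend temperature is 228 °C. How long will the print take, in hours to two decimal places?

Line area = 0.23 × 0.7 = 0.161 mm².
Path length: 406000 mm³ / 0.161 mm² → 2521739.1 mm.
Time extruding = 2521739.1 / 44.1, so 57182.3 s.
Number of layers: 199 / 0.23 → 866 (rounded up).
Z-hop total = 866 × 0.78, so 675.48 s.
Total = 57182.3 + 675.48 = 57857.78 s = 16.07 hours.

16.07 hours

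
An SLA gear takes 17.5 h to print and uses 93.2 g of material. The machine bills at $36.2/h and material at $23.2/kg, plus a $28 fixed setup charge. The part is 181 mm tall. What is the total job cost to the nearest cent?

$663.66

Machine-time cost = 36.2 × 17.5, so $633.50.
Material cost = 23.2 × 93.2/1000 = $2.16224.
Adding setup: 633.50 + 2.16224 + 28 → 663.66224 ≈ $663.66.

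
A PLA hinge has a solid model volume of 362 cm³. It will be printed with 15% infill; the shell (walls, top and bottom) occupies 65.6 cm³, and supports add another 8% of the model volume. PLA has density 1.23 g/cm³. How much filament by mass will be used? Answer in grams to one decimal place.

Interior volume = 362 − 65.6, so 296.4 cm³.
Infill volume = 0.15 × 296.4 = 44.46 cm³.
Support = 0.08 × 362, so 28.96 cm³.
Deposited volume = 65.6 + 44.46 + 28.96 = 139.02 cm³.
Mass: 139.02 × 1.23 → 170.9946 g.

171.0 g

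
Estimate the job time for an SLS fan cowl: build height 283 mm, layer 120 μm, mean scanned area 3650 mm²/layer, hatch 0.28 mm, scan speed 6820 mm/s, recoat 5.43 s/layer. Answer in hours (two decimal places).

4.81 hours

Layer count = ceil(283 / 0.12) = 2359.
Hatch length per layer: 3650 / 0.28 → 13035.7 mm.
Scan time per layer: 13035.7 / 6820 → 1.9114 s.
Layer cycle = 1.9114 + 5.43 = 7.3414 s.
2359 layers × 7.3414 s/layer = 17318.3626 s, i.e. 4.81 hours.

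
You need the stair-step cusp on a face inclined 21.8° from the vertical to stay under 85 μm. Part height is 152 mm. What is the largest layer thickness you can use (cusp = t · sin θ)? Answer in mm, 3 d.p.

Layer height = cusp / sin(21.8°) = 0.085 / 0.3714 = 0.229 mm.

0.229 mm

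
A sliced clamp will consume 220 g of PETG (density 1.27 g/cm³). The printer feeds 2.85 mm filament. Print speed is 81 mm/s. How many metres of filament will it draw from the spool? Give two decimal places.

Extruded volume: 220/1.27 = 173.2283 cm³ (173228.3 mm³).
Filament cross-section = π × (2.85/2)² = 6.3794 mm².
Length = 173228.3 / 6.3794 = 27154.32 mm = 27.15 m.

27.15 m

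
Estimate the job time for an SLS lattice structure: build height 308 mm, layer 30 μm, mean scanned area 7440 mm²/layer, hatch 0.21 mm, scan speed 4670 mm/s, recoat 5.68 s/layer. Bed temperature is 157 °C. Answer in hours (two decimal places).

37.84 hours

Layers = ⌈308/0.03⌉ = 10267.
Hatch length per layer: 7440 / 0.21 → 35428.6 mm.
Laser time per layer: 35428.6 / 4670 → 7.5864 s.
Layer cycle: 7.5864 + 5.68 → 13.2664 s.
10267 layers × 13.2664 s/layer = 136206.1288 s, i.e. 37.84 hours.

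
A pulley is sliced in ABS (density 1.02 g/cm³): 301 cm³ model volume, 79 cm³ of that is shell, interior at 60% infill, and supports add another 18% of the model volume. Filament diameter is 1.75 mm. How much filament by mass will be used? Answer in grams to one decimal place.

271.7 g

Volume inside the shell: 301 − 79 → 222 cm³.
Deposited infill = 0.60 × 222 = 133.2 cm³.
Support: 0.18 × 301 → 54.18 cm³.
Deposited volume = 79 + 133.2 + 54.18 = 266.38 cm³.
Mass: 266.38 × 1.02 → 271.7076 g.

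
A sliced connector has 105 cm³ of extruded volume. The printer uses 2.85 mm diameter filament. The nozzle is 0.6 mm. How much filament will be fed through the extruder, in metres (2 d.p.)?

Filament cross-section = π × (2.85/2)² = 6.3794 mm².
Length = 105 cm³ / 6.3794 mm² = 105000 / 6.3794 = 16459.23 mm = 16.46 m.

16.46 m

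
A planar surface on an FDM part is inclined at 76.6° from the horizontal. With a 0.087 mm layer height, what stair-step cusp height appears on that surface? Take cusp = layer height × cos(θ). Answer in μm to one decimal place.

20.2 μm

cos(76.6°) = 0.2317, so cusp = 0.087 × 0.2317 = 0.020158 mm → 20.2 μm.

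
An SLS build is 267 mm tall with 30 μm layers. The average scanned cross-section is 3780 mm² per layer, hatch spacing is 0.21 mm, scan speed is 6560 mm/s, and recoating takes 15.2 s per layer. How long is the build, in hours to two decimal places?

Layer count = ceil(267 / 0.03) = 8900.
Scan path per layer = 3780 / 0.21 = 18000 mm.
Per-layer scan time = 18000 / 6560, so 2.7439 s.
Layer cycle = 2.7439 + 15.2, so 17.9439 s.
Build time = 8900 × 17.9439 = 159700.71 s = 44.36 hours.

44.36 hours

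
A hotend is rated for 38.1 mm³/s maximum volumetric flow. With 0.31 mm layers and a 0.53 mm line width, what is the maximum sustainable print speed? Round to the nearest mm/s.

232 mm/s

A = 0.31 × 0.53 = 0.1643 mm².
Max speed = 38.1 / 0.1643 = 231.89 ≈ 232 mm/s.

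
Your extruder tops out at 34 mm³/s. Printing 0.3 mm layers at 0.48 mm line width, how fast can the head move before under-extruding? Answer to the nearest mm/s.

236 mm/s

Extrusion cross-section: 0.3 × 0.48 → 0.144 mm².
v_max = Q/A = 34/0.144 = 236.11 mm/s → 236 mm/s.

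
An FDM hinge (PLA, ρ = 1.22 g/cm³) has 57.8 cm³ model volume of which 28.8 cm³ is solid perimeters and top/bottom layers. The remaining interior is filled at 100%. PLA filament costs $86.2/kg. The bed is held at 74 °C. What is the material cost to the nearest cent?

$6.08

Infill region = 57.8 − 28.8 = 29 cm³.
Infill volume = 1.00 × 29, so 29 cm³.
Deposited volume: 28.8 + 29 → 57.8 cm³.
Mass = 57.8 × 1.22, so 70.516 g.
At $86.2/kg: 70.516/1000 × 86.2 = $6.08.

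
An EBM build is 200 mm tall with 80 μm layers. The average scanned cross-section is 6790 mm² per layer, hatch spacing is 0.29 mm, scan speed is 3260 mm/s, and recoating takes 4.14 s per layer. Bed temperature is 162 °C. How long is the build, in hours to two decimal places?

Layers = ⌈200/0.08⌉ = 2500.
Per-layer scan distance = 6790 / 0.29, so 23413.8 mm.
Beam time per layer: 23413.8 / 3260 → 7.1821 s.
Per-layer time: 7.1821 + 4.14 → 11.3221 s.
Total: 2500 × 11.3221 s = 28305.25 s → 7.86 hours.

7.86 hours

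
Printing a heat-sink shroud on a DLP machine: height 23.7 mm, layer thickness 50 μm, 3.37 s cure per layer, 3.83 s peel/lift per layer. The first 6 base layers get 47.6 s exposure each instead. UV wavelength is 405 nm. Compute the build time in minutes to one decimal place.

Layer count = ceil(23.7 / 0.05) = 474.
Base layers: 6 × (47.6 + 3.83) → 308.58 s.
Regular layers = 468 × (3.37 + 3.83), so 3369.6 s.
Sum: 308.58 + 3369.6 = 3678.18 s → 61.3 minutes.

61.3 minutes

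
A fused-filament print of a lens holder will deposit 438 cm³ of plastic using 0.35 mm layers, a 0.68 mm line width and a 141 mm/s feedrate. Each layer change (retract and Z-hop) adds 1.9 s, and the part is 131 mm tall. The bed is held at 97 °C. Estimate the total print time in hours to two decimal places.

Bead cross-section = 0.35 × 0.68, so 0.238 mm².
Total extruded path = 438000/0.238 = 1840336.1 mm.
Extrusion time = 1840336.1 / 141, so 13052 s.
Layers = ⌈131/0.35⌉ = 375.
Z-hop total = 375 × 1.9 = 712.5 s.
Altogether 13052 + 712.5 = 13764.5 s, i.e. 3.82 hours.

3.82 hours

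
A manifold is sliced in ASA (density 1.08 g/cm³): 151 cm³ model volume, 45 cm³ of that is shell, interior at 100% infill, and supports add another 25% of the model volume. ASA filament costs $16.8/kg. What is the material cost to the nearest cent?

Interior volume = 151 − 45 = 106 cm³.
Infill volume = 1.00 × 106, so 106 cm³.
Support: 0.25 × 151 → 37.75 cm³.
Total extruded = 45 + 106 + 37.75, so 188.75 cm³.
Mass = 188.75 × 1.08, so 203.85 g.
At $16.8/kg: 203.85/1000 × 16.8 = $3.42.

$3.42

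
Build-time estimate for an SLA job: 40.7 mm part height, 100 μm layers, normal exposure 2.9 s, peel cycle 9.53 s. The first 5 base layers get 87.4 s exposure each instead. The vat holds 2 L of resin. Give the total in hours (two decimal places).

1.52 hours

Layers = ⌈40.7/0.1⌉ = 407.
Burn-in layers = 5 × (87.4 + 9.53), so 484.65 s.
Normal layers: 402 × (2.9 + 9.53) → 4996.86 s.
Total = 484.65 + 4996.86 = 5481.51 s = 1.52 hours.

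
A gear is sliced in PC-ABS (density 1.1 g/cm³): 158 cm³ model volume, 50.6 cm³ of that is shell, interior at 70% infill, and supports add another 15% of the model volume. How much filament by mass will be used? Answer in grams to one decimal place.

164.4 g

Interior volume = 158 − 50.6 = 107.4 cm³.
Infill volume = 0.70 × 107.4, so 75.18 cm³.
Support = 0.15 × 158, so 23.7 cm³.
Deposited volume = 50.6 + 75.18 + 23.7, so 149.48 cm³.
Mass = 149.48 × 1.1 = 164.428 g.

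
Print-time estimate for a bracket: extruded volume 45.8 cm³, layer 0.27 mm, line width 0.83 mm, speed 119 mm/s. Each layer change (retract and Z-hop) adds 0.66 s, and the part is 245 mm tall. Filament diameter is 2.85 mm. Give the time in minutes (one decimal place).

Bead cross-section = 0.27 × 0.83 = 0.2241 mm².
Toolpath length = 45.8 cm³ / 0.2241 mm² = 45800 / 0.2241 = 204373 mm.
Time extruding = 204373 / 119 = 1717.4 s.
Layer count = ceil(245 / 0.27) = 908.
Layer-change overhead = 908 × 0.66 = 599.28 s.
Total = 1717.4 + 599.28 = 2316.68 s = 38.6 minutes.

38.6 minutes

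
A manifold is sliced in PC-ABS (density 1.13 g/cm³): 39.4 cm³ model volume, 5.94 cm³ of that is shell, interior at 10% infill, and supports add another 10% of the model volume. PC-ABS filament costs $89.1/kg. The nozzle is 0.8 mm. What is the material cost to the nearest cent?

$1.33

Interior volume: 39.4 − 5.94 → 33.46 cm³.
Deposited infill: 0.10 × 33.46 → 3.346 cm³.
Support = 0.10 × 39.4 = 3.94 cm³.
Deposited volume = 5.94 + 3.346 + 3.94 = 13.226 cm³.
Mass: 13.226 × 1.13 → 14.94538 g.
At $89.1/kg: 14.94538/1000 × 89.1 = $1.33.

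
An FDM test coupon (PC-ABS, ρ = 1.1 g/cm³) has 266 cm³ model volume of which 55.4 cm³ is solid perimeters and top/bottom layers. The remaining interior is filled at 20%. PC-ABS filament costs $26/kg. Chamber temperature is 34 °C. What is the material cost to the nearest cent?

Infill region = 266 − 55.4 = 210.6 cm³.
Infill deposited = 0.20 × 210.6, so 42.12 cm³.
Total printed volume = 55.4 + 42.12, so 97.52 cm³.
Mass: 97.52 × 1.1 → 107.272 g.
At $26/kg: 107.272/1000 × 26 = $2.79.

$2.79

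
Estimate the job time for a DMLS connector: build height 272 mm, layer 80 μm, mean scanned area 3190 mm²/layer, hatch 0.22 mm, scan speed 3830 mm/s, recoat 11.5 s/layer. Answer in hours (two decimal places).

14.44 hours

Layers = ⌈272/0.08⌉ = 3400.
Hatch length per layer: 3190 / 0.22 → 14500 mm.
Per-layer scan time: 14500 / 3830 → 3.7859 s.
Layer cycle = 3.7859 + 11.5 = 15.2859 s.
Build time = 3400 × 15.2859 = 51972.06 s = 14.44 hours.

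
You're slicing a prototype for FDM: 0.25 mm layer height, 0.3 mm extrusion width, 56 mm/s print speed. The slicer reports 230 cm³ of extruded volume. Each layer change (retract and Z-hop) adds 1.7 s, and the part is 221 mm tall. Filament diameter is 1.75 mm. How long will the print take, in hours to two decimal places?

15.63 hours

Bead cross-section = 0.25 × 0.3, so 0.075 mm².
Toolpath length = 230 cm³ / 0.075 mm² = 230000 / 0.075 = 3066666.7 mm.
Time extruding = 3066666.7 / 56, so 54761.9 s.
Layer count = ceil(221 / 0.25) = 884.
Non-print overhead = 884 × 1.7, so 1502.8 s.
Altogether 54761.9 + 1502.8 = 56264.7 s, i.e. 15.63 hours.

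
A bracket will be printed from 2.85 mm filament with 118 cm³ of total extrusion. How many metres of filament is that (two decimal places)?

18.50 m

A = π r² = π × 1.425² = 6.3794 mm².
L = 118000 mm³ / 6.3794 mm² = 18497.04 mm, i.e. 18.50 m.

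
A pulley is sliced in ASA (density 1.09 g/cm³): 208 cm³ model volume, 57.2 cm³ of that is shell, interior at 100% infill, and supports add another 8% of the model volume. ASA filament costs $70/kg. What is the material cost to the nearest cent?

$17.14

Infill region = 208 − 57.2 = 150.8 cm³.
Infill deposited = 1.00 × 150.8 = 150.8 cm³.
Support = 0.08 × 208 = 16.64 cm³.
Total extruded = 57.2 + 150.8 + 16.64 = 224.64 cm³.
Mass = 224.64 × 1.09 = 244.8576 g.
Cost = 244.8576 g / 1000 × $70/kg = $17.14.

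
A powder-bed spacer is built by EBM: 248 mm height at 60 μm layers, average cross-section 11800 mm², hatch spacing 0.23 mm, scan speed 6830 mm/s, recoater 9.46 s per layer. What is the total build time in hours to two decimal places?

19.49 hours

Layers = ⌈248/0.06⌉ = 4134.
Scan path per layer: 11800 / 0.23 → 51304.3 mm.
Per-layer scan time: 51304.3 / 6830 → 7.5116 s.
Layer cycle = 7.5116 + 9.46 = 16.9716 s.
Total: 4134 × 16.9716 s = 70160.5944 s → 19.49 hours.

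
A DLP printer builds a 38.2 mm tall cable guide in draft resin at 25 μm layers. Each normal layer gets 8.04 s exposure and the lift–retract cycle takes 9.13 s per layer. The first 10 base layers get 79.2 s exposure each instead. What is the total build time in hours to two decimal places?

Layers = ⌈38.2/0.025⌉ = 1528.
Bottom layers = 10 × (79.2 + 9.13) = 883.3 s.
Remaining layers = 1518 × (8.04 + 9.13) = 26064.06 s.
Total = 883.3 + 26064.06 = 26947.36 s = 7.49 hours.

7.49 hours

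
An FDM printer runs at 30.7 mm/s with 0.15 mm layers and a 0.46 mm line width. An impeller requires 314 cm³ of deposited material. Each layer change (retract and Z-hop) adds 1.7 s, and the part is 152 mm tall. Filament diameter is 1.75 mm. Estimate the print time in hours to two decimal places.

41.65 hours

Extrusion cross-section: 0.15 × 0.46 → 0.069 mm².
Toolpath length = 314 cm³ / 0.069 mm² = 314000 / 0.069 = 4550724.6 mm.
Print-move time = 4550724.6 / 30.7, so 148232.1 s.
Layer count = ceil(152 / 0.15) = 1014.
Non-print overhead = 1014 × 1.7, so 1723.8 s.
Altogether 148232.1 + 1723.8 = 149955.9 s, i.e. 41.65 hours.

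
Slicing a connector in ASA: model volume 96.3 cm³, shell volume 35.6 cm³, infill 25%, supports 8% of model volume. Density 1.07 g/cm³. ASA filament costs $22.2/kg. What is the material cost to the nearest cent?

$1.39

Volume inside the shell: 96.3 − 35.6 → 60.7 cm³.
Infill volume = 0.25 × 60.7 = 15.175 cm³.
Support: 0.08 × 96.3 → 7.704 cm³.
Deposited volume = 35.6 + 15.175 + 7.704 = 58.479 cm³.
Mass = 58.479 × 1.07, so 62.57253 g.
At $22.2/kg: 62.57253/1000 × 22.2 = $1.39.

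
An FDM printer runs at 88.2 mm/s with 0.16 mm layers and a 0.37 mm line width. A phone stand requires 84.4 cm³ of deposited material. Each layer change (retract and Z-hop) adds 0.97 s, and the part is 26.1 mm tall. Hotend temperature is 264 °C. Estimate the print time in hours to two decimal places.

Line area = 0.16 × 0.37 = 0.0592 mm².
Total extruded path = 84400/0.0592 = 1425675.7 mm.
Extrusion time = 1425675.7 / 88.2, so 16164.1 s.
Number of layers: 26.1 / 0.16 → 164 (rounded up).
Non-print overhead: 164 × 0.97 → 159.08 s.
Altogether 16164.1 + 159.08 = 16323.18 s, i.e. 4.53 hours.

4.53 hours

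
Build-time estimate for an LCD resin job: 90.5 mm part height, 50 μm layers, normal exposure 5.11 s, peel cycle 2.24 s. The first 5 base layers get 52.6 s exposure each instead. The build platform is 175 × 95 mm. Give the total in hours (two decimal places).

Number of layers: 90.5 / 0.05 → 1810 (rounded up).
Burn-in layers = 5 × (52.6 + 2.24), so 274.2 s.
Regular layers = 1805 × (5.11 + 2.24), so 13266.75 s.
Total = 274.2 + 13266.75 = 13540.95 s = 3.76 hours.

3.76 hours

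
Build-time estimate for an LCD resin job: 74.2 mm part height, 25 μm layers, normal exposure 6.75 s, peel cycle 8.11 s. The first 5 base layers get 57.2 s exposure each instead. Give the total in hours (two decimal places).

Number of layers: 74.2 / 0.025 → 2968 (rounded up).
Burn-in layers: 5 × (57.2 + 8.11) → 326.55 s.
Regular layers: 2963 × (6.75 + 8.11) → 44030.18 s.
Total = 326.55 + 44030.18 = 44356.73 s = 12.32 hours.

12.32 hours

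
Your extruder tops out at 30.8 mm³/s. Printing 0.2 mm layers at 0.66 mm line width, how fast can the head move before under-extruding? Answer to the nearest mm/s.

Extrusion cross-section = 0.2 × 0.66 = 0.132 mm².
v_max = Q/A = 30.8/0.132 = 233.33 mm/s → 233 mm/s.

233 mm/s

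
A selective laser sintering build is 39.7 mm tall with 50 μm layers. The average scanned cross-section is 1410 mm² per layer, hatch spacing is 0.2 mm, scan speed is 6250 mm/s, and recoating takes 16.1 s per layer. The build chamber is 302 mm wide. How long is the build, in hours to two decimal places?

3.80 hours

Layer count = ceil(39.7 / 0.05) = 794.
Per-layer scan distance: 1410 / 0.2 → 7050 mm.
Scan time per layer: 7050 / 6250 → 1.128 s.
Layer cycle = 1.128 + 16.1 = 17.228 s.
Total: 794 × 17.228 s = 13679.032 s → 3.80 hours.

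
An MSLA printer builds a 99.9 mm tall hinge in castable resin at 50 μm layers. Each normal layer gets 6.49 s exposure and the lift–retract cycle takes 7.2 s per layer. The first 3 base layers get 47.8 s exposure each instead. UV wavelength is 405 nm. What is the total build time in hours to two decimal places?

Number of layers: 99.9 / 0.05 → 1998 (rounded up).
Burn-in layers: 3 × (47.8 + 7.2) → 165 s.
Normal layers: 1995 × (6.49 + 7.2) → 27311.55 s.
Sum: 165 + 27311.55 = 27476.55 s → 7.63 hours.

7.63 hours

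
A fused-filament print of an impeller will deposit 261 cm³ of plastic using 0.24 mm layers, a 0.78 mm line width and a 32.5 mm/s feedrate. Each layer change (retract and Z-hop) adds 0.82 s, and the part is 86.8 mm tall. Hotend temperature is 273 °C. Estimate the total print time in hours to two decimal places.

Extrusion cross-section = 0.24 × 0.78, so 0.1872 mm².
Path length: 261000 mm³ / 0.1872 mm² → 1394230.8 mm.
Extrusion time: 1394230.8 / 32.5 → 42899.4 s.
Layer count = ceil(86.8 / 0.24) = 362.
Z-hop total = 362 × 0.82 = 296.84 s.
Total = 42899.4 + 296.84 = 43196.24 s = 12.00 hours.

12.00 hours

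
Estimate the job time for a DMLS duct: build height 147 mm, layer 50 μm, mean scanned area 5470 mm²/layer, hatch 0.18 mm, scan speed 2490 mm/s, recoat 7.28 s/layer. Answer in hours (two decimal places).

15.91 hours

Number of layers: 147 / 0.05 → 2940 (rounded up).
Hatch length per layer = 5470 / 0.18 = 30388.9 mm.
Laser time per layer: 30388.9 / 2490 → 12.2044 s.
Layer cycle: 12.2044 + 7.28 → 19.4844 s.
Total: 2940 × 19.4844 s = 57284.136 s → 15.91 hours.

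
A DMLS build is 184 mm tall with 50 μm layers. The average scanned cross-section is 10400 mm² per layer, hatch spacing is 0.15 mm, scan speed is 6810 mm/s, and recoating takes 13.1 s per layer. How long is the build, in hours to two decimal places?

23.80 hours

Number of layers: 184 / 0.05 → 3680 (rounded up).
Scan path per layer = 10400 / 0.15 = 69333.3 mm.
Laser time per layer = 69333.3 / 6810 = 10.1811 s.
Layer cycle = 10.1811 + 13.1 = 23.2811 s.
Total: 3680 × 23.2811 s = 85674.448 s → 23.80 hours.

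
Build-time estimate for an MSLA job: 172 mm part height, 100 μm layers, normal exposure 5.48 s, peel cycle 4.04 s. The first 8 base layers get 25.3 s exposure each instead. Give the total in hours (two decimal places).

4.59 hours

Layer count = ceil(172 / 0.1) = 1720.
Burn-in layers = 8 × (25.3 + 4.04), so 234.72 s.
Normal layers: 1712 × (5.48 + 4.04) → 16298.24 s.
Total = 234.72 + 16298.24 = 16532.96 s = 4.59 hours.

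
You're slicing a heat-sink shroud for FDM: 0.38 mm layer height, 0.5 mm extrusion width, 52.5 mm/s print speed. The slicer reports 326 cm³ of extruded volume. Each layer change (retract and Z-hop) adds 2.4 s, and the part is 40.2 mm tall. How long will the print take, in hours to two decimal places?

Extrusion cross-section = 0.38 × 0.5 = 0.19 mm².
Total extruded path = 326000/0.19 = 1715789.5 mm.
Print-move time: 1715789.5 / 52.5 → 32681.7 s.
Layer count = ceil(40.2 / 0.38) = 106.
Non-print overhead: 106 × 2.4 → 254.4 s.
Total = 32681.7 + 254.4 = 32936.1 s = 9.15 hours.

9.15 hours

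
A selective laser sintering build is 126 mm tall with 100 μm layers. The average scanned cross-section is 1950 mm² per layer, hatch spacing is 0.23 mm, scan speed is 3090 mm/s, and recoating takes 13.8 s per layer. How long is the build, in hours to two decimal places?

Layers = ⌈126/0.1⌉ = 1260.
Per-layer scan distance = 1950 / 0.23, so 8478.3 mm.
Scan time per layer = 8478.3 / 3090 = 2.7438 s.
Layer cycle = 2.7438 + 13.8, so 16.5438 s.
Build time = 1260 × 16.5438 = 20845.188 s = 5.79 hours.

5.79 hours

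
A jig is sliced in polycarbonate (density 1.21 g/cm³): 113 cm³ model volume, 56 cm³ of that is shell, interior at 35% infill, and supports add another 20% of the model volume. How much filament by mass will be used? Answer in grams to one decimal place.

119.2 g

Volume inside the shell = 113 − 56 = 57 cm³.
Deposited infill = 0.35 × 57, so 19.95 cm³.
Support = 0.20 × 113 = 22.6 cm³.
Deposited volume = 56 + 19.95 + 22.6, so 98.55 cm³.
Mass: 98.55 × 1.21 → 119.2455 g.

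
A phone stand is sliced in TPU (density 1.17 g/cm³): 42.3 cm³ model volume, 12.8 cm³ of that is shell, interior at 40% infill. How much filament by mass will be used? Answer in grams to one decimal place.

28.8 g

Volume inside the shell = 42.3 − 12.8, so 29.5 cm³.
Deposited infill = 0.40 × 29.5, so 11.8 cm³.
Deposited volume: 12.8 + 11.8 → 24.6 cm³.
Mass = 24.6 × 1.17, so 28.782 g.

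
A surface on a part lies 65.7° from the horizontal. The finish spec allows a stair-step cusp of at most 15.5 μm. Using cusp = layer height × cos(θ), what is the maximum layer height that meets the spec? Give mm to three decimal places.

cos(65.7°) = 0.4115; t_max = 0.0155/0.4115 = 0.038 mm.

0.038 mm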